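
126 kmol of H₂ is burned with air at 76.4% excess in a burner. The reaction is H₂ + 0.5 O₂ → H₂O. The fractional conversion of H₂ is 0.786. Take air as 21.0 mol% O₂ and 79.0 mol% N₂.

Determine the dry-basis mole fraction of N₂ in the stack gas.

0.825

Stoichiometric O₂ = 0.5 × 126 = 63 kmol; O₂ fed = 63 × 1.764 = 111.1 kmol.
N₂ fed = 111.1 × 79/21 = 418.1 kmol.
Fuel reacted = 0.786 × 126 → ξ = 99.04 kmol.
Outlet (n = n₀ + ν ξ):
  H₂: 126 − 1(99.04) = 26.96
  O₂: 111.1 − 0.5(99.04) = 61.61
  N₂: 418.1 (inert)
  H₂O: 0 + 1(99.04) = 99.04
Dry total = 506.6 kmol; y_N₂ (dry) = 418.1 / 506.6 = 0.8252.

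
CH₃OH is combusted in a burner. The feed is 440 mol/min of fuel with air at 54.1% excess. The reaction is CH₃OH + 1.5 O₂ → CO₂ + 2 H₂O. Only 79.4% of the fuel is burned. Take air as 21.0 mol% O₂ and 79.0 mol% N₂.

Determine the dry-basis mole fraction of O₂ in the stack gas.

0.104

Stoichiometric O₂ = 1.5 × 440 = 660 mol/min; O₂ fed = 660 × 1.541 = 1017 mol/min.
N₂ fed = 1017 × 79/21 = 3826 mol/min.
Fuel reacted = 0.794 × 440 → ξ = 349.4 mol/min.
Outlet (n = n₀ + ν ξ):
  CH₃OH: 440 − 1(349.4) = 90.64
  O₂: 1017 − 1.5(349.4) = 493
  N₂: 3826 (inert)
  CO₂: 0 + 1(349.4) = 349.4
  H₂O: 0 + 2(349.4) = 698.7
Dry total = 4759 mol/min; y_O₂ (dry) = 493 / 4759 = 0.1036.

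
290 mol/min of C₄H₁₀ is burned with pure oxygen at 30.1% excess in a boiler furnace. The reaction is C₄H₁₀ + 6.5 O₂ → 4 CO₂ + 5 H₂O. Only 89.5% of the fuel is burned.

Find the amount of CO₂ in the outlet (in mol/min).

Stoichiometric O₂ = 6.5 × 290 = 1885 mol/min; O₂ fed = 1885 × 1.301 = 2452 mol/min.
Fuel reacted = 0.895 × 290 → ξ = 259.6 mol/min.
Outlet (n = n₀ + ν ξ):
  C₄H₁₀: 290 − 1(259.6) = 30.45
  O₂: 2452 − 6.5(259.6) = 765.3
  CO₂: 0 + 4(259.6) = 1038
  H₂O: 0 + 5(259.6) = 1298

1040 mol/min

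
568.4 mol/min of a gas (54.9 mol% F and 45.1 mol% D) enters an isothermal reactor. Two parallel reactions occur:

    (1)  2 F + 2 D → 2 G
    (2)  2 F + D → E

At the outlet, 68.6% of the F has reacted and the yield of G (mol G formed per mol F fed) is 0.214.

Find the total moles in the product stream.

354 mol/min

Yield of G: 2ξ₁ / 312.1 = 0.214 → ξ₁ = 33.39 mol/min.
Conversion of F: 2ξ₁ + 2ξ₂ = 0.686 × 312.1 = 214.1 → ξ₂ = 73.64 mol/min.
Outlet amounts (n = n₀ + Σ ν·ξ):
  F: 312.1 − 2(33.39) − 2(73.64) = 97.98
  D: 256.3 − 2(33.39) − 1(73.64) = 115.9
  G: 0 + 2(33.39) = 66.78
  E: 0 + 1(73.64) = 73.64
Total out = 97.98 + 115.9 + 66.78 + 73.64 = 354.3 mol/min.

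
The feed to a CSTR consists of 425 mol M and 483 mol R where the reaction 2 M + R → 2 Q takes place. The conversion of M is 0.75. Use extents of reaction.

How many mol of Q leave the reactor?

319 mol

M reacted = 0.75 × 425 = 318.8 mol; ν_M = −2, so ξ = 318.8/2 = 159.4 mol.
Outlet amounts (n = n₀ + ν ξ):
  M: 425 − 2(159.4) = 106.2
  R: 483 − 1(159.4) = 323.6
  Q: 0 + 2(159.4) = 318.8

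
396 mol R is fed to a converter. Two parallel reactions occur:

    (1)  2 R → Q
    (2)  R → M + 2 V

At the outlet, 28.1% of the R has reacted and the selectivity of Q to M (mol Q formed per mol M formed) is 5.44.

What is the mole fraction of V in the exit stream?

0.0515

Conversion of R: R consumed = 0.281 × 396 = 111.3 mol = 2ξ₁ + 1ξ₂.
Selectivity: 1ξ₁ / (1ξ₂) = 5.44 → ξ₁ = 5.44 ξ₂.
Substitute: (2·5.44 + 1) ξ₂ = 111.3 → ξ₂ = 9.367 mol, ξ₁ = 50.95 mol.
Outlet amounts (n = n₀ + Σ ν·ξ):
  R: 396 − 2(50.95) − 1(9.367) = 284.7
  Q: 0 + 1(50.95) = 50.95
  M: 0 + 1(9.367) = 9.367
  V: 0 + 2(9.367) = 18.73
Total out = 363.8 mol; y_V = 18.73 / 363.8 = 0.0515.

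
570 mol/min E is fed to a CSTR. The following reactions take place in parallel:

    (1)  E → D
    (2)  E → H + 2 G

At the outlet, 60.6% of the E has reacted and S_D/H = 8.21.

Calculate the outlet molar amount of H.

37.5 mol/min

Conversion of E: E consumed = 0.606 × 570 = 345.4 mol/min = 1ξ₁ + 1ξ₂.
Selectivity: 1ξ₁ / (1ξ₂) = 8.21 → ξ₁ = 8.21 ξ₂.
Substitute: (1·8.21 + 1) ξ₂ = 345.4 → ξ₂ = 37.5 mol/min, ξ₁ = 307.9 mol/min.
Outlet amounts (n = n₀ + Σ ν·ξ):
  E: 570 − 1(307.9) − 1(37.5) = 224.6
  D: 0 + 1(307.9) = 307.9
  H: 0 + 1(37.5) = 37.5
  G: 0 + 2(37.5) = 75.01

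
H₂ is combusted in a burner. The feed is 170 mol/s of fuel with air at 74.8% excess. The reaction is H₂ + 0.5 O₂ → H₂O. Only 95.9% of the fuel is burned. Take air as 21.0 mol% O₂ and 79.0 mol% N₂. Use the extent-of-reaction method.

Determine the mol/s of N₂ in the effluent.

Stoichiometric O₂ = 0.5 × 170 = 85 mol/s; O₂ fed = 85 × 1.748 = 148.6 mol/s.
N₂ fed = 148.6 × 79/21 = 558.9 mol/s.
Fuel reacted = 0.959 × 170 → ξ = 163 mol/s.
Outlet (n = n₀ + ν ξ):
  H₂: 170 − 1(163) = 6.97
  O₂: 148.6 − 0.5(163) = 67.07
  N₂: 558.9 (inert)
  H₂O: 0 + 1(163) = 163

559 mol/s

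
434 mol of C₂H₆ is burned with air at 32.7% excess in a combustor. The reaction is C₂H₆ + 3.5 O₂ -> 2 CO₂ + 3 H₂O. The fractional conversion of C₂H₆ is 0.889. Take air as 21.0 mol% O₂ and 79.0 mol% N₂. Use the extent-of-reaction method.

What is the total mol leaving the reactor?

10200 mol

Stoichiometric O₂ = 3.5 × 434 = 1519 mol; O₂ fed = 1519 × 1.327 = 2016 mol.
N₂ fed = 2016 × 79/21 = 7583 mol.
Fuel reacted = 0.889 × 434 → ξ = 385.8 mol.
Outlet (n = n₀ + ν ξ):
  C₂H₆: 434 − 1(385.8) = 48.17
  O₂: 2016 − 3.5(385.8) = 665.3
  N₂: 7583 (inert)
  CO₂: 0 + 2(385.8) = 771.7
  H₂O: 0 + 3(385.8) = 1157
Total out = 48.17 + 665.3 + 7583 + 771.7 + 1157 = 10230 mol.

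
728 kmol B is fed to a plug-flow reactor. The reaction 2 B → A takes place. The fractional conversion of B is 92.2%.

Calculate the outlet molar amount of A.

336 kmol

B reacted = 0.922 × 728 = 671.2 kmol; ν_B = −2, so ξ = 671.2/2 = 335.6 kmol.
Outlet amounts (n = n₀ + ν ξ):
  B: 728 − 2(335.6) = 56.78
  A: 0 + 1(335.6) = 335.6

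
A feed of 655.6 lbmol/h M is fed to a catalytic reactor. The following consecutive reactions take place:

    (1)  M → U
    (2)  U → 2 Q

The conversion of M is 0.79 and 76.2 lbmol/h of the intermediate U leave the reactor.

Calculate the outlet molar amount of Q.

Conversion of M: M consumed = 1ξ₁ = 0.79 × 655.6 → ξ₁ = 517.9 lbmol/h.
U balance: n_U = 0 + 1ξ₁ − 1ξ₂ = 76.2 → ξ₂ = (1·517.9 − 76.2)/1 = 441.7 lbmol/h.
Outlet amounts (n = n₀ + Σ ν·ξ):
  M: 655.6 − 1(517.9) = 137.7
  U: 0 + 1(517.9) − 1(441.7) = 76.2
  Q: 0 + 2(441.7) = 883.4

883 lbmol/h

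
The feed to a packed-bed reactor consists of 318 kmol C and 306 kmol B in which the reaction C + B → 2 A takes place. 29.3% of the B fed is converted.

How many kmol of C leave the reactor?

228 kmol

B reacted = 0.293 × 306 = 89.66 kmol; ν_B = −1, so ξ = 89.66/1 = 89.66 kmol.
Outlet amounts (n = n₀ + ν ξ):
  C: 318 − 1(89.66) = 228.3
  B: 306 − 1(89.66) = 216.3
  A: 0 + 2(89.66) = 179.3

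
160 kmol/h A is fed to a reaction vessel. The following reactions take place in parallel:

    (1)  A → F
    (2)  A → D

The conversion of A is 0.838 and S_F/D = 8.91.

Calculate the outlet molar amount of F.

121 kmol/h

Conversion of A: A consumed = 0.838 × 160 = 134.1 kmol/h = 1ξ₁ + 1ξ₂.
Selectivity: 1ξ₁ / (1ξ₂) = 8.91 → ξ₁ = 8.91 ξ₂.
Substitute: (1·8.91 + 1) ξ₂ = 134.1 → ξ₂ = 13.53 kmol/h, ξ₁ = 120.6 kmol/h.
Outlet amounts (n = n₀ + Σ ν·ξ):
  A: 160 − 1(120.6) − 1(13.53) = 25.92
  F: 0 + 1(120.6) = 120.6
  D: 0 + 1(13.53) = 13.53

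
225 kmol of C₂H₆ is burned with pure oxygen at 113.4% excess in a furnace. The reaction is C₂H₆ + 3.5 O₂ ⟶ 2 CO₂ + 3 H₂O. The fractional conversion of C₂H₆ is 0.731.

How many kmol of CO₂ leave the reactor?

Stoichiometric O₂ = 3.5 × 225 = 787.5 kmol; O₂ fed = 787.5 × 2.134 = 1681 kmol.
Fuel reacted = 0.731 × 225 → ξ = 164.5 kmol.
Outlet (n = n₀ + ν ξ):
  C₂H₆: 225 − 1(164.5) = 60.53
  O₂: 1681 − 3.5(164.5) = 1105
  CO₂: 0 + 2(164.5) = 328.9
  H₂O: 0 + 3(164.5) = 493.4

329 kmol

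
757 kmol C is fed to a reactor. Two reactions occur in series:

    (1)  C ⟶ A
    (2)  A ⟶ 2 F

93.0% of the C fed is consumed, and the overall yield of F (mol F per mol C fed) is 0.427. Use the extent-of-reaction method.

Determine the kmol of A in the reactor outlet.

Conversion of C: C consumed = 1ξ₁ = 0.93 × 757 → ξ₁ = 704 kmol.
Yield of F: 2ξ₂ / 757 = 0.427 → ξ₂ = 161.6 kmol.
Outlet amounts (n = n₀ + Σ ν·ξ):
  C: 757 − 1(704) = 52.99
  A: 0 + 1(704) − 1(161.6) = 542.4
  F: 0 + 2(161.6) = 323.2

542 kmol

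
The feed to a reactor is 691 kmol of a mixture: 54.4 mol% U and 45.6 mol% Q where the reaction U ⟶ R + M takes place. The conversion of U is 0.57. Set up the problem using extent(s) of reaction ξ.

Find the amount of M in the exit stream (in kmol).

214 kmol

U reacted = 0.57 × 375.9 = 214.3 kmol; ν_U = −1, so ξ = 214.3/1 = 214.3 kmol.
Outlet amounts (n = n₀ + ν ξ):
  U: 375.9 − 1(214.3) = 161.6
  R: 0 + 1(214.3) = 214.3
  M: 0 + 1(214.3) = 214.3
  Q: 315.1 (inert)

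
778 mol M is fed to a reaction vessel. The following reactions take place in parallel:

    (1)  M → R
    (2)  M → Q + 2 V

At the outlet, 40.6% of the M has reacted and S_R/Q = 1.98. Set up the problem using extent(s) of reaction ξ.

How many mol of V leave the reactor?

Conversion of M: M consumed = 0.406 × 778 = 315.9 mol = 1ξ₁ + 1ξ₂.
Selectivity: 1ξ₁ / (1ξ₂) = 1.98 → ξ₁ = 1.98 ξ₂.
Substitute: (1·1.98 + 1) ξ₂ = 315.9 → ξ₂ = 106 mol, ξ₁ = 209.9 mol.
Outlet amounts (n = n₀ + Σ ν·ξ):
  M: 778 − 1(209.9) − 1(106) = 462.1
  R: 0 + 1(209.9) = 209.9
  Q: 0 + 1(106) = 106
  V: 0 + 2(106) = 212

212 mol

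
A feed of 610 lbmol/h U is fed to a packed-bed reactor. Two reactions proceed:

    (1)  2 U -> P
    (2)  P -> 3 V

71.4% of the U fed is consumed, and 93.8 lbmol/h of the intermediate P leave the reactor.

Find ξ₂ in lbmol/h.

Conversion of U: U consumed = 2ξ₁ = 0.714 × 610 → ξ₁ = 217.8 lbmol/h.
P balance: n_P = 0 + 1ξ₁ − 1ξ₂ = 93.8 → ξ₂ = (1·217.8 − 93.8)/1 = 124 lbmol/h.
Outlet amounts (n = n₀ + Σ ν·ξ):
  U: 610 − 2(217.8) = 174.5
  P: 0 + 1(217.8) − 1(124) = 93.8
  V: 0 + 3(124) = 371.9

ξ₂ = 124 lbmol/h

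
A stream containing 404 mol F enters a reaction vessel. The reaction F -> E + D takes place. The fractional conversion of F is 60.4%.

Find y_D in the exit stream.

0.377

F reacted = 0.604 × 404 = 244 mol; ν_F = −1, so ξ = 244/1 = 244 mol.
Outlet amounts (n = n₀ + ν ξ):
  F: 404 − 1(244) = 160
  E: 0 + 1(244) = 244
  D: 0 + 1(244) = 244
Total out = 648 mol; y_D = 244 / 648 = 0.3766.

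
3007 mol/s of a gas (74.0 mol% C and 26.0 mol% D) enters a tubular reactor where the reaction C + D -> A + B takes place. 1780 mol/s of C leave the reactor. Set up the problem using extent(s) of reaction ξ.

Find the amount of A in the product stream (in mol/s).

For C: n = n₀ − 1ξ → 1780 = 2225 − 1ξ, giving ξ = 445.2 mol/s.
Outlet amounts (n = n₀ + ν ξ):
  C: 2225 − 1(445.2) = 1780
  D: 781.8 − 1(445.2) = 336.6
  A: 0 + 1(445.2) = 445.2
  B: 0 + 1(445.2) = 445.2

445 mol/s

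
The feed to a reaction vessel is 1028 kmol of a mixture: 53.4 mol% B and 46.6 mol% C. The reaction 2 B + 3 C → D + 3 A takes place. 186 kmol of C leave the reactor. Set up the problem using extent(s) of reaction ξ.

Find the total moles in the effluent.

For C: n = n₀ − 3ξ → 186 = 479 − 3ξ, giving ξ = 97.68 kmol.
Outlet amounts (n = n₀ + ν ξ):
  B: 549 − 2(97.68) = 353.6
  C: 479 − 3(97.68) = 186
  D: 0 + 1(97.68) = 97.68
  A: 0 + 3(97.68) = 293
Total out = 353.6 + 186 + 97.68 + 293 = 930.3 kmol.

930 kmol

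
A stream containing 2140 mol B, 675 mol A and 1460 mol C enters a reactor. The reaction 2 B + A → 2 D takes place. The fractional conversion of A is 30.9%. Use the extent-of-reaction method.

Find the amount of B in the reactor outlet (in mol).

A reacted = 0.309 × 675 = 208.6 mol; ν_A = −1, so ξ = 208.6/1 = 208.6 mol.
Outlet amounts (n = n₀ + ν ξ):
  B: 2140 − 2(208.6) = 1723
  A: 675 − 1(208.6) = 466.4
  D: 0 + 2(208.6) = 417.1
  C: 1460 (inert)

1720 mol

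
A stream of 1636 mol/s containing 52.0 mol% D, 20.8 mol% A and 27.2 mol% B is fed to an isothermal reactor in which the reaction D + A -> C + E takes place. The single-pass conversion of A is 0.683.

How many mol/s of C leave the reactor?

232 mol/s

A reacted = 0.683 × 340.3 = 232.4 mol/s; ν_A = −1, so ξ = 232.4/1 = 232.4 mol/s.
Outlet amounts (n = n₀ + ν ξ):
  D: 850.7 − 1(232.4) = 618.3
  A: 340.3 − 1(232.4) = 107.9
  C: 0 + 1(232.4) = 232.4
  E: 0 + 1(232.4) = 232.4
  B: 445 (inert)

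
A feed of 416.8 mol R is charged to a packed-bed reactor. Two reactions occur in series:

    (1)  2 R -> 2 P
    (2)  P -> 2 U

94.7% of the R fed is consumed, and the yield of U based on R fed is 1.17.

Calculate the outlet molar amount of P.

Conversion of R: R consumed = 2ξ₁ = 0.947 × 416.8 → ξ₁ = 197.4 mol.
Yield of U: 2ξ₂ / 416.8 = 1.17 → ξ₂ = 243.8 mol.
Outlet amounts (n = n₀ + Σ ν·ξ):
  R: 416.8 − 2(197.4) = 22.09
  P: 0 + 2(197.4) − 1(243.8) = 150.9
  U: 0 + 2(243.8) = 487.7

151 mol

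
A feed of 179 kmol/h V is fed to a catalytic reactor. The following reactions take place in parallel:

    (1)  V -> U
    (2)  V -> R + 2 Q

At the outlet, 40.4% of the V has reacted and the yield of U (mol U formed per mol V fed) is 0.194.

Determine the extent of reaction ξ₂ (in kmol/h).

Yield of U: 1ξ₁ / 179 = 0.194 → ξ₁ = 34.73 kmol/h.
Conversion of V: 1ξ₁ + 1ξ₂ = 0.404 × 179 = 72.32 → ξ₂ = 37.59 kmol/h.
Outlet amounts (n = n₀ + Σ ν·ξ):
  V: 179 − 1(34.73) − 1(37.59) = 106.7
  U: 0 + 1(34.73) = 34.73
  R: 0 + 1(37.59) = 37.59
  Q: 0 + 2(37.59) = 75.18

ξ₂ = 37.6 kmol/h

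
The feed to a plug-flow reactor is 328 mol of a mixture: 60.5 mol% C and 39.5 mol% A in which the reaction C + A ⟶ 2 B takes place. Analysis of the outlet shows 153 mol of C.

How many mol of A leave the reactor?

84.1 mol

For C: n = n₀ − 1ξ → 153 = 198.4 − 1ξ, giving ξ = 45.44 mol.
Outlet amounts (n = n₀ + ν ξ):
  C: 198.4 − 1(45.44) = 153
  A: 129.6 − 1(45.44) = 84.12
  B: 0 + 2(45.44) = 90.88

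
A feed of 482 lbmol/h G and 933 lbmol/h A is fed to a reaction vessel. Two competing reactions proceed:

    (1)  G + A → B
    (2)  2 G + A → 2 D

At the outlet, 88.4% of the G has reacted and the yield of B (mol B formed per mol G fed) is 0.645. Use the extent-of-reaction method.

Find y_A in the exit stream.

Yield of B: 1ξ₁ / 482 = 0.645 → ξ₁ = 310.9 lbmol/h.
Conversion of G: 1ξ₁ + 2ξ₂ = 0.884 × 482 = 426.1 → ξ₂ = 57.6 lbmol/h.
Outlet amounts (n = n₀ + Σ ν·ξ):
  G: 482 − 1(310.9) − 2(57.6) = 55.91
  A: 933 − 1(310.9) − 1(57.6) = 564.5
  B: 0 + 1(310.9) = 310.9
  D: 0 + 2(57.6) = 115.2
Total out = 1047 lbmol/h; y_A = 564.5 / 1047 = 0.5394.

0.539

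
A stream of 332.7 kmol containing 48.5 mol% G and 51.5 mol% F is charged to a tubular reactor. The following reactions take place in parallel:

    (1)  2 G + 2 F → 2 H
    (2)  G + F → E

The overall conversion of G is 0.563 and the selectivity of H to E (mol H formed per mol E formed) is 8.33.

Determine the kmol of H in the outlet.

81.1 kmol

Conversion of G: G consumed = 0.563 × 161.4 = 90.85 kmol = 2ξ₁ + 1ξ₂.
Selectivity: 2ξ₁ / (1ξ₂) = 8.33 → ξ₁ = 4.165 ξ₂.
Substitute: (2·4.165 + 1) ξ₂ = 90.85 → ξ₂ = 9.737 kmol, ξ₁ = 40.55 kmol.
Outlet amounts (n = n₀ + Σ ν·ξ):
  G: 161.4 − 2(40.55) − 1(9.737) = 70.51
  F: 171.3 − 2(40.55) − 1(9.737) = 80.5
  H: 0 + 2(40.55) = 81.11
  E: 0 + 1(9.737) = 9.737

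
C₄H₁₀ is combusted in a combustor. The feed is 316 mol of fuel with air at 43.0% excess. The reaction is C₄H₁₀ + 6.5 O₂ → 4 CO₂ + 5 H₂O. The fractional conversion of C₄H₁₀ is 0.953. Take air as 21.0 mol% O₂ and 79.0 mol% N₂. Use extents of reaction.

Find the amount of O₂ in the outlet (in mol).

Stoichiometric O₂ = 6.5 × 316 = 2054 mol; O₂ fed = 2054 × 1.430 = 2937 mol.
N₂ fed = 2937 × 79/21 = 11050 mol.
Fuel reacted = 0.953 × 316 → ξ = 301.1 mol.
Outlet (n = n₀ + ν ξ):
  C₄H₁₀: 316 − 1(301.1) = 14.85
  O₂: 2937 − 6.5(301.1) = 979.8
  N₂: 11050 (inert)
  CO₂: 0 + 4(301.1) = 1205
  H₂O: 0 + 5(301.1) = 1506

980 mol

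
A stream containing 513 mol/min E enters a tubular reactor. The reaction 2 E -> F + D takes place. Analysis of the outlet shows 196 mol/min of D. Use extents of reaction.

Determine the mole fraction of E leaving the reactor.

0.236

For D: n = n₀ + 1ξ → 196 = 0 + 1ξ, giving ξ = 196 mol/min.
Outlet amounts (n = n₀ + ν ξ):
  E: 513 − 2(196) = 121
  F: 0 + 1(196) = 196
  D: 0 + 1(196) = 196
Total out = 513 mol/min; y_E = 121 / 513 = 0.2359.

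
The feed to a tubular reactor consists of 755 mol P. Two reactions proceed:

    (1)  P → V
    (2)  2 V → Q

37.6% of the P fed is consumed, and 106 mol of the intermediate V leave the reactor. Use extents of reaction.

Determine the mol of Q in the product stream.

88.9 mol

Conversion of P: P consumed = 1ξ₁ = 0.376 × 755 → ξ₁ = 283.9 mol.
V balance: n_V = 0 + 1ξ₁ − 2ξ₂ = 106 → ξ₂ = (1·283.9 − 106)/2 = 88.94 mol.
Outlet amounts (n = n₀ + Σ ν·ξ):
  P: 755 − 1(283.9) = 471.1
  V: 0 + 1(283.9) − 2(88.94) = 106
  Q: 0 + 1(88.94) = 88.94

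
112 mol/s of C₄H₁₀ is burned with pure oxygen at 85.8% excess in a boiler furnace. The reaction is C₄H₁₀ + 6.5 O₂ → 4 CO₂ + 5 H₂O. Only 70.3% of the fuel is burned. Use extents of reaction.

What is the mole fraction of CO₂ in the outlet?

0.199

Stoichiometric O₂ = 6.5 × 112 = 728 mol/s; O₂ fed = 728 × 1.858 = 1353 mol/s.
Fuel reacted = 0.703 × 112 → ξ = 78.74 mol/s.
Outlet (n = n₀ + ν ξ):
  C₄H₁₀: 112 − 1(78.74) = 33.26
  O₂: 1353 − 6.5(78.74) = 840.8
  CO₂: 0 + 4(78.74) = 314.9
  H₂O: 0 + 5(78.74) = 393.7
Total out = 1583 mol/s; y_CO₂ = 314.9 / 1583 = 0.199.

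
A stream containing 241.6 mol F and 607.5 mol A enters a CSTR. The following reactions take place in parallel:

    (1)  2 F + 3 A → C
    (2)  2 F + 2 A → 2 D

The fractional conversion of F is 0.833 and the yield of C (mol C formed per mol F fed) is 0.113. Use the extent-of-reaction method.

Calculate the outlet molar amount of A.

379 mol

Yield of C: 1ξ₁ / 241.6 = 0.113 → ξ₁ = 27.3 mol.
Conversion of F: 2ξ₁ + 2ξ₂ = 0.833 × 241.6 = 201.3 → ξ₂ = 73.33 mol.
Outlet amounts (n = n₀ + Σ ν·ξ):
  F: 241.6 − 2(27.3) − 2(73.33) = 40.35
  A: 607.5 − 3(27.3) − 2(73.33) = 378.9
  C: 0 + 1(27.3) = 27.3
  D: 0 + 2(73.33) = 146.7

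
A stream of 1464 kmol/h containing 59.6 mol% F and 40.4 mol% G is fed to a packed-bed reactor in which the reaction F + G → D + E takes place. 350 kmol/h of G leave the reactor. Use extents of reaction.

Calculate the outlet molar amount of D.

241 kmol/h

For G: n = n₀ − 1ξ → 350 = 591.5 − 1ξ, giving ξ = 241.5 kmol/h.
Outlet amounts (n = n₀ + ν ξ):
  F: 872.5 − 1(241.5) = 631.1
  G: 591.5 − 1(241.5) = 350
  D: 0 + 1(241.5) = 241.5
  E: 0 + 1(241.5) = 241.5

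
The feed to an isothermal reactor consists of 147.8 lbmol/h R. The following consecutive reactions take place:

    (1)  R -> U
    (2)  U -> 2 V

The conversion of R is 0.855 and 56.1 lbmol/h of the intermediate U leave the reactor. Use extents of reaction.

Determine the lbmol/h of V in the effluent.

141 lbmol/h

Conversion of R: R consumed = 1ξ₁ = 0.855 × 147.8 → ξ₁ = 126.4 lbmol/h.
U balance: n_U = 0 + 1ξ₁ − 1ξ₂ = 56.1 → ξ₂ = (1·126.4 − 56.1)/1 = 70.27 lbmol/h.
Outlet amounts (n = n₀ + Σ ν·ξ):
  R: 147.8 − 1(126.4) = 21.43
  U: 0 + 1(126.4) − 1(70.27) = 56.1
  V: 0 + 2(70.27) = 140.5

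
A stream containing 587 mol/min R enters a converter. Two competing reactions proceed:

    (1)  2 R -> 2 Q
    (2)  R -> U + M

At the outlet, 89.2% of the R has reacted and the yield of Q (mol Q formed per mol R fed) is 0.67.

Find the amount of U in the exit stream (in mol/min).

Yield of Q: 2ξ₁ / 587 = 0.67 → ξ₁ = 196.6 mol/min.
Conversion of R: 2ξ₁ + 1ξ₂ = 0.892 × 587 = 523.6 → ξ₂ = 130.3 mol/min.
Outlet amounts (n = n₀ + Σ ν·ξ):
  R: 587 − 2(196.6) − 1(130.3) = 63.4
  Q: 0 + 2(196.6) = 393.3
  U: 0 + 1(130.3) = 130.3
  M: 0 + 1(130.3) = 130.3

130 mol/min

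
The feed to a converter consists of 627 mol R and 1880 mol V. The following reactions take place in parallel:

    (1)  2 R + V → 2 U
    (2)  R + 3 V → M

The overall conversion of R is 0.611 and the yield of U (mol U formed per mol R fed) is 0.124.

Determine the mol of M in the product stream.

305 mol

Yield of U: 2ξ₁ / 627 = 0.124 → ξ₁ = 38.87 mol.
Conversion of R: 2ξ₁ + 1ξ₂ = 0.611 × 627 = 383.1 → ξ₂ = 305.3 mol.
Outlet amounts (n = n₀ + Σ ν·ξ):
  R: 627 − 2(38.87) − 1(305.3) = 243.9
  V: 1880 − 1(38.87) − 3(305.3) = 925.1
  U: 0 + 2(38.87) = 77.75
  M: 0 + 1(305.3) = 305.3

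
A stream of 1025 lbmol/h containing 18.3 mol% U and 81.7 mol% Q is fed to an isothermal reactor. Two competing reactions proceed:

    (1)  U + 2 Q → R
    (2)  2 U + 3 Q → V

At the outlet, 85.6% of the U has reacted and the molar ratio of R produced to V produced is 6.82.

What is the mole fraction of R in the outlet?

Conversion of U: U consumed = 0.856 × 187.6 = 160.6 lbmol/h = 1ξ₁ + 2ξ₂.
Selectivity: 1ξ₁ / (1ξ₂) = 6.82 → ξ₁ = 6.82 ξ₂.
Substitute: (1·6.82 + 2) ξ₂ = 160.6 → ξ₂ = 18.2 lbmol/h, ξ₁ = 124.2 lbmol/h.
Outlet amounts (n = n₀ + Σ ν·ξ):
  U: 187.6 − 1(124.2) − 2(18.2) = 27.01
  Q: 837.4 − 2(124.2) − 3(18.2) = 534.5
  R: 0 + 1(124.2) = 124.2
  V: 0 + 1(18.2) = 18.2
Total out = 703.9 lbmol/h; y_R = 124.2 / 703.9 = 0.1764.

0.176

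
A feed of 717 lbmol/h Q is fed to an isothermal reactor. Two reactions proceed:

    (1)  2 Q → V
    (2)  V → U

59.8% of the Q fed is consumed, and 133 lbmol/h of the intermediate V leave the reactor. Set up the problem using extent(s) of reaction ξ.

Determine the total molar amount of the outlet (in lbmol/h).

503 lbmol/h

Conversion of Q: Q consumed = 2ξ₁ = 0.598 × 717 → ξ₁ = 214.4 lbmol/h.
V balance: n_V = 0 + 1ξ₁ − 1ξ₂ = 133 → ξ₂ = (1·214.4 − 133)/1 = 81.38 lbmol/h.
Outlet amounts (n = n₀ + Σ ν·ξ):
  Q: 717 − 2(214.4) = 288.2
  V: 0 + 1(214.4) − 1(81.38) = 133
  U: 0 + 1(81.38) = 81.38
Total out = 288.2 + 133 + 81.38 = 502.6 lbmol/h.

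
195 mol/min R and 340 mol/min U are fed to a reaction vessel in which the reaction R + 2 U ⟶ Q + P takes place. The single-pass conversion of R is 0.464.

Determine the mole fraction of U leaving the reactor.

R reacted = 0.464 × 195 = 90.48 mol/min; ν_R = −1, so ξ = 90.48/1 = 90.48 mol/min.
Outlet amounts (n = n₀ + ν ξ):
  R: 195 − 1(90.48) = 104.5
  U: 340 − 2(90.48) = 159
  Q: 0 + 1(90.48) = 90.48
  P: 0 + 1(90.48) = 90.48
Total out = 444.5 mol/min; y_U = 159 / 444.5 = 0.3578.

0.358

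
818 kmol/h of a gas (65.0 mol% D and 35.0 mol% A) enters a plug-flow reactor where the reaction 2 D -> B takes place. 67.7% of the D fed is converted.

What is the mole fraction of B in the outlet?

0.282

D reacted = 0.677 × 531.7 = 360 kmol/h; ν_D = −2, so ξ = 360/2 = 180 kmol/h.
Outlet amounts (n = n₀ + ν ξ):
  D: 531.7 − 2(180) = 171.7
  B: 0 + 1(180) = 180
  A: 286.3 (inert)
Total out = 638 kmol/h; y_B = 180 / 638 = 0.2821.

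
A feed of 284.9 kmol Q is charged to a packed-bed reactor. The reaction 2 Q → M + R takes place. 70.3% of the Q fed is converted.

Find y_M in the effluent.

0.351

Q reacted = 0.703 × 284.9 = 200.3 kmol; ν_Q = −2, so ξ = 200.3/2 = 100.1 kmol.
Outlet amounts (n = n₀ + ν ξ):
  Q: 284.9 − 2(100.1) = 84.62
  M: 0 + 1(100.1) = 100.1
  R: 0 + 1(100.1) = 100.1
Total out = 284.9 kmol; y_M = 100.1 / 284.9 = 0.3515.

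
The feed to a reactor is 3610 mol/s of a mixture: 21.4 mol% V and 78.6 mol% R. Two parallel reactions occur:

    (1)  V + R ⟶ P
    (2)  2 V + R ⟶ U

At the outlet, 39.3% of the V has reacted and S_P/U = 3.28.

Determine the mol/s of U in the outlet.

Conversion of V: V consumed = 0.393 × 772.5 = 303.6 mol/s = 1ξ₁ + 2ξ₂.
Selectivity: 1ξ₁ / (1ξ₂) = 3.28 → ξ₁ = 3.28 ξ₂.
Substitute: (1·3.28 + 2) ξ₂ = 303.6 → ξ₂ = 57.5 mol/s, ξ₁ = 188.6 mol/s.
Outlet amounts (n = n₀ + Σ ν·ξ):
  V: 772.5 − 1(188.6) − 2(57.5) = 468.9
  R: 2837 − 1(188.6) − 1(57.5) = 2591
  P: 0 + 1(188.6) = 188.6
  U: 0 + 1(57.5) = 57.5

57.5 mol/s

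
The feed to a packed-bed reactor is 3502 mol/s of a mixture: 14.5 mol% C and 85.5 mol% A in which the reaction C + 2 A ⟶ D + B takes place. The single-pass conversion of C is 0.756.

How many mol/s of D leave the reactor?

384 mol/s

C reacted = 0.756 × 507.8 = 383.9 mol/s; ν_C = −1, so ξ = 383.9/1 = 383.9 mol/s.
Outlet amounts (n = n₀ + ν ξ):
  C: 507.8 − 1(383.9) = 123.9
  A: 2994 − 2(383.9) = 2226
  D: 0 + 1(383.9) = 383.9
  B: 0 + 1(383.9) = 383.9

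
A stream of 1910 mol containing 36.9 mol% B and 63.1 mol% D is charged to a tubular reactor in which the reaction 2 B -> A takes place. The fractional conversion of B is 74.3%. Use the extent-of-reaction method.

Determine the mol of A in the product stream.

B reacted = 0.743 × 704.8 = 523.7 mol; ν_B = −2, so ξ = 523.7/2 = 261.8 mol.
Outlet amounts (n = n₀ + ν ξ):
  B: 704.8 − 2(261.8) = 181.1
  A: 0 + 1(261.8) = 261.8
  D: 1205 (inert)

262 mol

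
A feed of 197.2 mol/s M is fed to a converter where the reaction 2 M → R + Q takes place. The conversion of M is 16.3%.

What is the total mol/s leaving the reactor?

M reacted = 0.163 × 197.2 = 32.14 mol/s; ν_M = −2, so ξ = 32.14/2 = 16.07 mol/s.
Outlet amounts (n = n₀ + ν ξ):
  M: 197.2 − 2(16.07) = 165.1
  R: 0 + 1(16.07) = 16.07
  Q: 0 + 1(16.07) = 16.07
Total out = 165.1 + 16.07 + 16.07 = 197.2 mol/s.

197 mol/s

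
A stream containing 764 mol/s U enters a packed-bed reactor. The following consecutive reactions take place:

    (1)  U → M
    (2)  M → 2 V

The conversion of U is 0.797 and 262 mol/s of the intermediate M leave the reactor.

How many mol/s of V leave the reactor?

Conversion of U: U consumed = 1ξ₁ = 0.797 × 764 → ξ₁ = 608.9 mol/s.
M balance: n_M = 0 + 1ξ₁ − 1ξ₂ = 262 → ξ₂ = (1·608.9 − 262)/1 = 346.9 mol/s.
Outlet amounts (n = n₀ + Σ ν·ξ):
  U: 764 − 1(608.9) = 155.1
  M: 0 + 1(608.9) − 1(346.9) = 262
  V: 0 + 2(346.9) = 693.8

694 mol/s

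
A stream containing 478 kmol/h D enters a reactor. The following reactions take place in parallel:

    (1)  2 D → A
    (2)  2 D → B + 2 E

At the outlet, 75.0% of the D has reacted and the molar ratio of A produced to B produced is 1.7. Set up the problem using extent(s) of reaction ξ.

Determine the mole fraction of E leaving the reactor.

Conversion of D: D consumed = 0.75 × 478 = 358.5 kmol/h = 2ξ₁ + 2ξ₂.
Selectivity: 1ξ₁ / (1ξ₂) = 1.7 → ξ₁ = 1.7 ξ₂.
Substitute: (2·1.7 + 2) ξ₂ = 358.5 → ξ₂ = 66.39 kmol/h, ξ₁ = 112.9 kmol/h.
Outlet amounts (n = n₀ + Σ ν·ξ):
  D: 478 − 2(112.9) − 2(66.39) = 119.5
  A: 0 + 1(112.9) = 112.9
  B: 0 + 1(66.39) = 66.39
  E: 0 + 2(66.39) = 132.8
Total out = 431.5 kmol/h; y_E = 132.8 / 431.5 = 0.3077.

0.308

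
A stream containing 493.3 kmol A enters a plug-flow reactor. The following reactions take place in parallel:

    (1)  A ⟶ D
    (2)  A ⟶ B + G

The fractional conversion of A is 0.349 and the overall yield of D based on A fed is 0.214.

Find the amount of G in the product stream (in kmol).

Yield of D: 1ξ₁ / 493.3 = 0.214 → ξ₁ = 105.6 kmol.
Conversion of A: 1ξ₁ + 1ξ₂ = 0.349 × 493.3 = 172.2 → ξ₂ = 66.6 kmol.
Outlet amounts (n = n₀ + Σ ν·ξ):
  A: 493.3 − 1(105.6) − 1(66.6) = 321.1
  D: 0 + 1(105.6) = 105.6
  B: 0 + 1(66.6) = 66.6
  G: 0 + 1(66.6) = 66.6

66.6 kmol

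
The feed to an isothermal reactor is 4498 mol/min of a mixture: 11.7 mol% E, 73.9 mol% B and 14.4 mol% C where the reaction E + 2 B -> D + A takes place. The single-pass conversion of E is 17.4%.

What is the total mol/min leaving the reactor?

E reacted = 0.174 × 526.3 = 91.57 mol/min; ν_E = −1, so ξ = 91.57/1 = 91.57 mol/min.
Outlet amounts (n = n₀ + ν ξ):
  E: 526.3 − 1(91.57) = 434.7
  B: 3324 − 2(91.57) = 3141
  D: 0 + 1(91.57) = 91.57
  A: 0 + 1(91.57) = 91.57
  C: 647.7 (inert)
Total out = 434.7 + 3141 + 91.57 + 91.57 + 647.7 = 4406 mol/min.

4410 mol/min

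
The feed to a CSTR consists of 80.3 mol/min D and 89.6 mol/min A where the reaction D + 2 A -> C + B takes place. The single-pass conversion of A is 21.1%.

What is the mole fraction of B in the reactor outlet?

0.0589

A reacted = 0.211 × 89.6 = 18.91 mol/min; ν_A = −2, so ξ = 18.91/2 = 9.453 mol/min.
Outlet amounts (n = n₀ + ν ξ):
  D: 80.3 − 1(9.453) = 70.85
  A: 89.6 − 2(9.453) = 70.69
  C: 0 + 1(9.453) = 9.453
  B: 0 + 1(9.453) = 9.453
Total out = 160.4 mol/min; y_B = 9.453 / 160.4 = 0.05892.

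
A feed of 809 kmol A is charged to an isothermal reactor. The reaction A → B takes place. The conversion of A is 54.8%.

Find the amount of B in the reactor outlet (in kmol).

443 kmol

A reacted = 0.548 × 809 = 443.3 kmol; ν_A = −1, so ξ = 443.3/1 = 443.3 kmol.
Outlet amounts (n = n₀ + ν ξ):
  A: 809 − 1(443.3) = 365.7
  B: 0 + 1(443.3) = 443.3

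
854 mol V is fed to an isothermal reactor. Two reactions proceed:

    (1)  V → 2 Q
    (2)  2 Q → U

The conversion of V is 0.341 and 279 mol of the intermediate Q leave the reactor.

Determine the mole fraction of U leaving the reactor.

Conversion of V: V consumed = 1ξ₁ = 0.341 × 854 → ξ₁ = 291.2 mol.
Q balance: n_Q = 0 + 2ξ₁ − 2ξ₂ = 279 → ξ₂ = (2·291.2 − 279)/2 = 151.7 mol.
Outlet amounts (n = n₀ + Σ ν·ξ):
  V: 854 − 1(291.2) = 562.8
  Q: 0 + 2(291.2) − 2(151.7) = 279
  U: 0 + 1(151.7) = 151.7
Total out = 993.5 mol; y_U = 151.7 / 993.5 = 0.1527.

0.153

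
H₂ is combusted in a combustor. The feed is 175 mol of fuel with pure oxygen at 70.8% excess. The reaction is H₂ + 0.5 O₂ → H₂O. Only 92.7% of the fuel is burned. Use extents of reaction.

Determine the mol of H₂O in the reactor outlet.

162 mol

Stoichiometric O₂ = 0.5 × 175 = 87.5 mol; O₂ fed = 87.5 × 1.708 = 149.4 mol.
Fuel reacted = 0.927 × 175 → ξ = 162.2 mol.
Outlet (n = n₀ + ν ξ):
  H₂: 175 − 1(162.2) = 12.78
  O₂: 149.4 − 0.5(162.2) = 68.34
  H₂O: 0 + 1(162.2) = 162.2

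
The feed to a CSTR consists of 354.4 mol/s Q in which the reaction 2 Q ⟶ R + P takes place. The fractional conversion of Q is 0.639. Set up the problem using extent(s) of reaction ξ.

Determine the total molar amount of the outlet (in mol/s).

354 mol/s

Q reacted = 0.639 × 354.4 = 226.5 mol/s; ν_Q = −2, so ξ = 226.5/2 = 113.2 mol/s.
Outlet amounts (n = n₀ + ν ξ):
  Q: 354.4 − 2(113.2) = 127.9
  R: 0 + 1(113.2) = 113.2
  P: 0 + 1(113.2) = 113.2
Total out = 127.9 + 113.2 + 113.2 = 354.4 mol/s.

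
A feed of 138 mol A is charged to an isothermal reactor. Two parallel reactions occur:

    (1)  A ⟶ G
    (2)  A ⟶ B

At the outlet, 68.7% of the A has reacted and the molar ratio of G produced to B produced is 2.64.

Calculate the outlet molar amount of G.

Conversion of A: A consumed = 0.687 × 138 = 94.81 mol = 1ξ₁ + 1ξ₂.
Selectivity: 1ξ₁ / (1ξ₂) = 2.64 → ξ₁ = 2.64 ξ₂.
Substitute: (1·2.64 + 1) ξ₂ = 94.81 → ξ₂ = 26.05 mol, ξ₁ = 68.76 mol.
Outlet amounts (n = n₀ + Σ ν·ξ):
  A: 138 − 1(68.76) − 1(26.05) = 43.19
  G: 0 + 1(68.76) = 68.76
  B: 0 + 1(26.05) = 26.05

68.8 mol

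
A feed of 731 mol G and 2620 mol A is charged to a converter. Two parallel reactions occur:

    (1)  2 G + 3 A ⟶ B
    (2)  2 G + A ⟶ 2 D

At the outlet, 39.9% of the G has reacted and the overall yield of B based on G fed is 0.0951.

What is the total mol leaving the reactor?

3000 mol

Yield of B: 1ξ₁ / 731 = 0.0951 → ξ₁ = 69.52 mol.
Conversion of G: 2ξ₁ + 2ξ₂ = 0.399 × 731 = 291.7 → ξ₂ = 76.32 mol.
Outlet amounts (n = n₀ + Σ ν·ξ):
  G: 731 − 2(69.52) − 2(76.32) = 439.3
  A: 2620 − 3(69.52) − 1(76.32) = 2335
  B: 0 + 1(69.52) = 69.52
  D: 0 + 2(76.32) = 152.6
Total out = 439.3 + 2335 + 69.52 + 152.6 = 2997 mol.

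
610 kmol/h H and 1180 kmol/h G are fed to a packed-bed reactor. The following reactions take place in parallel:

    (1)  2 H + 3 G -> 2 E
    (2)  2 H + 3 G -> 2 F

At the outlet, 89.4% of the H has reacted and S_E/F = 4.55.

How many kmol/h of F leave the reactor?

98.3 kmol/h

Conversion of H: H consumed = 0.894 × 610 = 545.3 kmol/h = 2ξ₁ + 2ξ₂.
Selectivity: 2ξ₁ / (2ξ₂) = 4.55 → ξ₁ = 4.55 ξ₂.
Substitute: (2·4.55 + 2) ξ₂ = 545.3 → ξ₂ = 49.13 kmol/h, ξ₁ = 223.5 kmol/h.
Outlet amounts (n = n₀ + Σ ν·ξ):
  H: 610 − 2(223.5) − 2(49.13) = 64.66
  G: 1180 − 3(223.5) − 3(49.13) = 362
  E: 0 + 2(223.5) = 447.1
  F: 0 + 2(49.13) = 98.26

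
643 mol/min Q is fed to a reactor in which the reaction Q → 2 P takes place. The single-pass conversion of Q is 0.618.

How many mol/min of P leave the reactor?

Q reacted = 0.618 × 643 = 397.4 mol/min; ν_Q = −1, so ξ = 397.4/1 = 397.4 mol/min.
Outlet amounts (n = n₀ + ν ξ):
  Q: 643 − 1(397.4) = 245.6
  P: 0 + 2(397.4) = 794.7

795 mol/min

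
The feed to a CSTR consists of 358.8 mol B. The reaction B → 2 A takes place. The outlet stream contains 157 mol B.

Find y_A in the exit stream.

For B: n = n₀ − 1ξ → 157 = 358.8 − 1ξ, giving ξ = 201.8 mol.
Outlet amounts (n = n₀ + ν ξ):
  B: 358.8 − 1(201.8) = 157
  A: 0 + 2(201.8) = 403.6
Total out = 560.6 mol; y_A = 403.6 / 560.6 = 0.7199.

0.72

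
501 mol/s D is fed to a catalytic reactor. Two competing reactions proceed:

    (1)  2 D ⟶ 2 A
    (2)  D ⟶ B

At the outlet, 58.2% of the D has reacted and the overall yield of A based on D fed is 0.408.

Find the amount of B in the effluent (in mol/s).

Yield of A: 2ξ₁ / 501 = 0.408 → ξ₁ = 102.2 mol/s.
Conversion of D: 2ξ₁ + 1ξ₂ = 0.582 × 501 = 291.6 → ξ₂ = 87.17 mol/s.
Outlet amounts (n = n₀ + Σ ν·ξ):
  D: 501 − 2(102.2) − 1(87.17) = 209.4
  A: 0 + 2(102.2) = 204.4
  B: 0 + 1(87.17) = 87.17

87.2 mol/s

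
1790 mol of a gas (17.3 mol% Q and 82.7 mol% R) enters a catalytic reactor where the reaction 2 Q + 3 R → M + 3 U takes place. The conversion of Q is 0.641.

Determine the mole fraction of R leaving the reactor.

Q reacted = 0.641 × 309.7 = 198.5 mol; ν_Q = −2, so ξ = 198.5/2 = 99.25 mol.
Outlet amounts (n = n₀ + ν ξ):
  Q: 309.7 − 2(99.25) = 111.2
  R: 1480 − 3(99.25) = 1183
  M: 0 + 1(99.25) = 99.25
  U: 0 + 3(99.25) = 297.7
Total out = 1691 mol; y_R = 1183 / 1691 = 0.6994.

0.699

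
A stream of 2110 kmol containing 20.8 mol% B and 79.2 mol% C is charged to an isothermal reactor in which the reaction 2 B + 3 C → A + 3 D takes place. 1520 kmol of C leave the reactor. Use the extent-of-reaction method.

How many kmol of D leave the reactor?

For C: n = n₀ − 3ξ → 1520 = 1671 − 3ξ, giving ξ = 50.37 kmol.
Outlet amounts (n = n₀ + ν ξ):
  B: 438.9 − 2(50.37) = 338.1
  C: 1671 − 3(50.37) = 1520
  A: 0 + 1(50.37) = 50.37
  D: 0 + 3(50.37) = 151.1

151 kmol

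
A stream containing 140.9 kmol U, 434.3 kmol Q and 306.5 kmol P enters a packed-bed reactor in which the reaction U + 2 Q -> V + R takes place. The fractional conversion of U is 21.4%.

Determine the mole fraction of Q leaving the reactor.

0.439

U reacted = 0.214 × 140.9 = 30.15 kmol; ν_U = −1, so ξ = 30.15/1 = 30.15 kmol.
Outlet amounts (n = n₀ + ν ξ):
  U: 140.9 − 1(30.15) = 110.7
  Q: 434.3 − 2(30.15) = 374
  V: 0 + 1(30.15) = 30.15
  R: 0 + 1(30.15) = 30.15
  P: 306.5 (inert)
Total out = 851.5 kmol; y_Q = 374 / 851.5 = 0.4392.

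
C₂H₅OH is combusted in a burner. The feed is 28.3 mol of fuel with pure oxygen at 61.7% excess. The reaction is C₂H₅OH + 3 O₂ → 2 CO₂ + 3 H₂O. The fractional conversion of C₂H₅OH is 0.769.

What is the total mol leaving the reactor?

187 mol

Stoichiometric O₂ = 3 × 28.3 = 84.9 mol; O₂ fed = 84.9 × 1.617 = 137.3 mol.
Fuel reacted = 0.769 × 28.3 → ξ = 21.76 mol.
Outlet (n = n₀ + ν ξ):
  C₂H₅OH: 28.3 − 1(21.76) = 6.537
  O₂: 137.3 − 3(21.76) = 72
  CO₂: 0 + 2(21.76) = 43.53
  H₂O: 0 + 3(21.76) = 65.29
Total out = 6.537 + 72 + 43.53 + 65.29 = 187.3 mol.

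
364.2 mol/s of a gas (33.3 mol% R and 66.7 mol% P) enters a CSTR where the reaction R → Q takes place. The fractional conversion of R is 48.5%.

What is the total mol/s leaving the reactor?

364 mol/s

R reacted = 0.485 × 121.3 = 58.82 mol/s; ν_R = −1, so ξ = 58.82/1 = 58.82 mol/s.
Outlet amounts (n = n₀ + ν ξ):
  R: 121.3 − 1(58.82) = 62.46
  Q: 0 + 1(58.82) = 58.82
  P: 242.9 (inert)
Total out = 62.46 + 58.82 + 242.9 = 364.2 mol/s.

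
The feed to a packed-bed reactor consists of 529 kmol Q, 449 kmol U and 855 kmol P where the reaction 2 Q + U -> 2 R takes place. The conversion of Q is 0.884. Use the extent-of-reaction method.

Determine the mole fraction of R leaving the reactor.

Q reacted = 0.884 × 529 = 467.6 kmol; ν_Q = −2, so ξ = 467.6/2 = 233.8 kmol.
Outlet amounts (n = n₀ + ν ξ):
  Q: 529 − 2(233.8) = 61.36
  U: 449 − 1(233.8) = 215.2
  R: 0 + 2(233.8) = 467.6
  P: 855 (inert)
Total out = 1599 kmol; y_R = 467.6 / 1599 = 0.2924.

0.292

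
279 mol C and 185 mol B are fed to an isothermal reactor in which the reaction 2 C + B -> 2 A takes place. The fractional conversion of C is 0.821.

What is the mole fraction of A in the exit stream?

C reacted = 0.821 × 279 = 229.1 mol; ν_C = −2, so ξ = 229.1/2 = 114.5 mol.
Outlet amounts (n = n₀ + ν ξ):
  C: 279 − 2(114.5) = 49.94
  B: 185 − 1(114.5) = 70.47
  A: 0 + 2(114.5) = 229.1
Total out = 349.5 mol; y_A = 229.1 / 349.5 = 0.6554.

0.655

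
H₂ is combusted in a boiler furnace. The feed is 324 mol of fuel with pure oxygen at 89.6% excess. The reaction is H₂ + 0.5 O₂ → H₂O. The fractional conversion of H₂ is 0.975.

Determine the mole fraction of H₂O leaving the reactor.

Stoichiometric O₂ = 0.5 × 324 = 162 mol; O₂ fed = 162 × 1.896 = 307.2 mol.
Fuel reacted = 0.975 × 324 → ξ = 315.9 mol.
Outlet (n = n₀ + ν ξ):
  H₂: 324 − 1(315.9) = 8.1
  O₂: 307.2 − 0.5(315.9) = 149.2
  H₂O: 0 + 1(315.9) = 315.9
Total out = 473.2 mol; y_H₂O = 315.9 / 473.2 = 0.6676.

0.668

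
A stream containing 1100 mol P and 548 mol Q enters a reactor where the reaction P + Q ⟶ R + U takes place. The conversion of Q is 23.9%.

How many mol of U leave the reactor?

131 mol

Q reacted = 0.239 × 548 = 131 mol; ν_Q = −1, so ξ = 131/1 = 131 mol.
Outlet amounts (n = n₀ + ν ξ):
  P: 1100 − 1(131) = 969
  Q: 548 − 1(131) = 417
  R: 0 + 1(131) = 131
  U: 0 + 1(131) = 131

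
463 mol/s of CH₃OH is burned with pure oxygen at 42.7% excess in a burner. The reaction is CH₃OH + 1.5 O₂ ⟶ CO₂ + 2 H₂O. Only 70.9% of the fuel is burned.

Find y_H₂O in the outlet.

0.406

Stoichiometric O₂ = 1.5 × 463 = 694.5 mol/s; O₂ fed = 694.5 × 1.427 = 991.1 mol/s.
Fuel reacted = 0.709 × 463 → ξ = 328.3 mol/s.
Outlet (n = n₀ + ν ξ):
  CH₃OH: 463 − 1(328.3) = 134.7
  O₂: 991.1 − 1.5(328.3) = 498.7
  CO₂: 0 + 1(328.3) = 328.3
  H₂O: 0 + 2(328.3) = 656.5
Total out = 1618 mol/s; y_H₂O = 656.5 / 1618 = 0.4057.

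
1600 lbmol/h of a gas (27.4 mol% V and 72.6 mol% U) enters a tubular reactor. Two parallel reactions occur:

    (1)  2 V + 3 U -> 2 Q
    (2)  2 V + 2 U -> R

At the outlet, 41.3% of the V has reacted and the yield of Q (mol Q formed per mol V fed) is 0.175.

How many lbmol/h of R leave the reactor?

52.2 lbmol/h

Yield of Q: 2ξ₁ / 438.4 = 0.175 → ξ₁ = 38.36 lbmol/h.
Conversion of V: 2ξ₁ + 2ξ₂ = 0.413 × 438.4 = 181.1 → ξ₂ = 52.17 lbmol/h.
Outlet amounts (n = n₀ + Σ ν·ξ):
  V: 438.4 − 2(38.36) − 2(52.17) = 257.3
  U: 1162 − 3(38.36) − 2(52.17) = 942.2
  Q: 0 + 2(38.36) = 76.72
  R: 0 + 1(52.17) = 52.17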